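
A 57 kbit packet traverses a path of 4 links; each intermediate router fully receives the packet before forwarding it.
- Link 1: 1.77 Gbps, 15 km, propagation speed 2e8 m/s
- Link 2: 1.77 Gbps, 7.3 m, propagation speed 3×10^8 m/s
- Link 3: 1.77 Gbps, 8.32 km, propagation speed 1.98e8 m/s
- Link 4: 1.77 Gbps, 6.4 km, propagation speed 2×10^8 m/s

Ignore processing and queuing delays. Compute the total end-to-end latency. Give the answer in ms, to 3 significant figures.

L = 57000 bits.
Transmission delay per hop = L/R = 57000/1770000000 = 0.0322034 ms; 4 hops → 0.128814 ms.
Propagation delays (d/s per hop): 0.075, 2.43333e-05, 0.0420202, 0.032 ms; sum = 0.149045 ms.
End-to-end = 0.278 ms.

0.278 ms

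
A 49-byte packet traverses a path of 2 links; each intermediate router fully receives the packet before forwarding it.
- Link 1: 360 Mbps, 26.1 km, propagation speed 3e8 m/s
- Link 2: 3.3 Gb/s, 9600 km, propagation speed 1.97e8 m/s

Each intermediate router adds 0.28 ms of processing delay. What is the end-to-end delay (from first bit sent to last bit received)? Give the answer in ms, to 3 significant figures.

49.1 ms

L = 49 × 8 = 392 bits.
Transmission delays (L/R per hop): 0.00108889, 0.000118788 ms; sum = 0.00120768 ms.
Propagation delays (d/s per hop): 0.087, 48.731 ms; sum = 48.818 ms.
Processing at 1 router(s): 1 × 0.28 ms = 0.28 ms.
End-to-end = 49.1 ms.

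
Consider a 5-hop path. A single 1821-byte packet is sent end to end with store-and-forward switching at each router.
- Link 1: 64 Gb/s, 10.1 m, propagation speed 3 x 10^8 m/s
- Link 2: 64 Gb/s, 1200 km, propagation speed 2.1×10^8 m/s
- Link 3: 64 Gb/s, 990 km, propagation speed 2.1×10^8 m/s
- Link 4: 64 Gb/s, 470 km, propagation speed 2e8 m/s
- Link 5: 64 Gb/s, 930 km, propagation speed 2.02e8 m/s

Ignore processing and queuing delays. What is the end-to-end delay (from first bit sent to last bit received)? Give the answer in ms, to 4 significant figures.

17.38 ms

L = 1821 × 8 = 14568 bits.
Transmission delay per hop = L/R = 14568/64000000000 = 0.000227625 ms; 5 hops → 0.00113813 ms.
Propagation delays (d/s per hop): 3.36667e-05, 5.71429, 4.71429, 2.35, 4.60396 ms; sum = 17.3826 ms.
End-to-end = 17.38 ms.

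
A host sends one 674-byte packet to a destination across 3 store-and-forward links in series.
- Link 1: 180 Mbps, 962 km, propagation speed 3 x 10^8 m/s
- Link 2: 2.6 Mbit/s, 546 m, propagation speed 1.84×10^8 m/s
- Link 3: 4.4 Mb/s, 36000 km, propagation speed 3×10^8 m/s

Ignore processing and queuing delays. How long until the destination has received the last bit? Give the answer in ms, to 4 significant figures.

L = 674 × 8 = 5392 bits.
Transmission delays (L/R per hop): 0.0299556, 2.07385, 1.22545 ms; sum = 3.32926 ms.
Propagation delays (d/s per hop): 3.20667, 0.00296739, 120 ms; sum = 123.21 ms.
End-to-end = 126.5 ms.

126.5 ms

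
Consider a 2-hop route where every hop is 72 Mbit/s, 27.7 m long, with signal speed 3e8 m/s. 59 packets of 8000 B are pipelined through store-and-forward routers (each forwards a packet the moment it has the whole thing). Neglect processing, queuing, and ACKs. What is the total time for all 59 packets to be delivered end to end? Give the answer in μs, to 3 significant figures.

Per-hop transmission t_tx = L/R = 64000/72000000 = 888.889 μs.
Per-hop propagation t_prop = 27.7/300000000 = 0.0923333 μs.
Pipeline fill: first packet needs 2·t_tx to clear all hops; remaining 58 packets each add one t_tx.
Total = (2+59-1)·t_tx + 2·t_prop = 60·888.889 + 2·0.0923333 = 53300 μs.

53300 μs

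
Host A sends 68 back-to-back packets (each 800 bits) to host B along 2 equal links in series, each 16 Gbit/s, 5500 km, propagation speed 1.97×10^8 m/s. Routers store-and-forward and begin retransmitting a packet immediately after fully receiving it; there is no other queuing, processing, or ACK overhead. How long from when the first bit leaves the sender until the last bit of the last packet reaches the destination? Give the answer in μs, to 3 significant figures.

55800 μs

Per-hop transmission t_tx = L/R = 800/16000000000 = 0.05 μs.
Per-hop propagation t_prop = 5500000/197000000 = 27918.8 μs.
Pipeline fill: first packet needs 2·t_tx to clear all hops; remaining 67 packets each add one t_tx.
Total = (2+68-1)·t_tx + 2·t_prop = 69·0.05 + 2·27918.8 = 55800 μs.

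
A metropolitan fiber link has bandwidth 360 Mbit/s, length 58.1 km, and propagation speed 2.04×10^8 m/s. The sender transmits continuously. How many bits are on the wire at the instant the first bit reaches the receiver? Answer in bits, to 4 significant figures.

Propagation delay = 58100 / 204000000 = 0.000284804 s.
BDP = R × t_prop = 360000000 × 0.000284804 = 102529 bits.

102500 bits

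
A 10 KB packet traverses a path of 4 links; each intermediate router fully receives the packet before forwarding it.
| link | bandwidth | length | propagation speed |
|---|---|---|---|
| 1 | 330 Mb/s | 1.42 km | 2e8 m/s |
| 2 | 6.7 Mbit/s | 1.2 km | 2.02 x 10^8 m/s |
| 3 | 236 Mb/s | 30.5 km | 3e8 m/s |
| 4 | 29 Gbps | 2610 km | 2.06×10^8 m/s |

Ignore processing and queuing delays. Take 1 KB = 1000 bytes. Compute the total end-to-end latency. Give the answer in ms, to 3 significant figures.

L = 80000 bits.
Transmission delays (L/R per hop): 0.242424, 11.9403, 0.338983, 0.00275862 ms; sum = 12.5245 ms.
Propagation delays (d/s per hop): 0.0071, 0.00594059, 0.101667, 12.6699 ms; sum = 12.7846 ms.
End-to-end = 25.3 ms.

25.3 ms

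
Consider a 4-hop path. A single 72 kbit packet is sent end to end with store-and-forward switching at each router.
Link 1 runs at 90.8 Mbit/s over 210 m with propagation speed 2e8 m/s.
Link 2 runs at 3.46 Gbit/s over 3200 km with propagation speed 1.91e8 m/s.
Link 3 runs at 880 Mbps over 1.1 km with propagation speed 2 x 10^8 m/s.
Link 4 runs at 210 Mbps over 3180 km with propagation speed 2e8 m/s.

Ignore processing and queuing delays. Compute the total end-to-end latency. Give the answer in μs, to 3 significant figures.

33900 μs

L = 72000 bits.
Transmission delays (L/R per hop): 792.952, 20.8092, 81.8182, 342.857 μs; sum = 1238.44 μs.
Propagation delays (d/s per hop): 1.05, 16753.9, 5.5, 15900 μs; sum = 32660.5 μs.
End-to-end = 33900 μs.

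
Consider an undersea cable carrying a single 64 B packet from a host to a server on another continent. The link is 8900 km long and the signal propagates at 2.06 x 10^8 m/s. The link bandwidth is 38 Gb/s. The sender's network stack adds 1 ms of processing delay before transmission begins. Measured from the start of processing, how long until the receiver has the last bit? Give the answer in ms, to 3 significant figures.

44.2 ms

L = 64 × 8 = 512 bits.
Transmission delay = L/R = 512 / 38000000000 = 1.34737e-05 ms.
Propagation delay = d/s = 8900000 m / 206000000 m/s = 43.2039 ms.
Plus processing delay 1 ms = 1 ms.
Total = 44.2 ms.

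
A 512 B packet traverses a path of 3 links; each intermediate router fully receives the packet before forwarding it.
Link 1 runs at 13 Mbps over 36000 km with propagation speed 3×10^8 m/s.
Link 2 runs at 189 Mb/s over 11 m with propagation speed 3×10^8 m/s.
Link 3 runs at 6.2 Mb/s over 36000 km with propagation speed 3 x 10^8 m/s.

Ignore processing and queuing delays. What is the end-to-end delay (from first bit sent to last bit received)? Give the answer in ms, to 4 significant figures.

241.0 ms

L = 512 × 8 = 4096 bits.
Transmission delays (L/R per hop): 0.315077, 0.021672, 0.660645 ms; sum = 0.997394 ms.
Propagation delays (d/s per hop): 120, 3.66667e-05, 120 ms; sum = 240 ms.
End-to-end = 241.0 ms.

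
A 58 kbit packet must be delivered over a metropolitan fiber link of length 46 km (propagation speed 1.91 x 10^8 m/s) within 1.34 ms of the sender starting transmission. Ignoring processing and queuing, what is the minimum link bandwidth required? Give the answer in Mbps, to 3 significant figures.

Propagation delay = 46000 / 191000000 = 0.240838 ms.
Transmission budget = 1.34 − 0.240838 = 1.09916 ms.
R ≥ L / t_tx = 58000 bits / 0.00109916 s = 52.8 Mbps.

52.8 Mbps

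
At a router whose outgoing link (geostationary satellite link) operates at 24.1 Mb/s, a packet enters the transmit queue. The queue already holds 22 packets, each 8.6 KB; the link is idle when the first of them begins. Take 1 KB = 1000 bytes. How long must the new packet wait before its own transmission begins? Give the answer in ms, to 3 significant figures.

62.8 ms

Each queued packet: L/R = 68800/24100000 = 2.85477 ms.
22 queued → 62.805 ms.
Queuing delay = 62.8 ms.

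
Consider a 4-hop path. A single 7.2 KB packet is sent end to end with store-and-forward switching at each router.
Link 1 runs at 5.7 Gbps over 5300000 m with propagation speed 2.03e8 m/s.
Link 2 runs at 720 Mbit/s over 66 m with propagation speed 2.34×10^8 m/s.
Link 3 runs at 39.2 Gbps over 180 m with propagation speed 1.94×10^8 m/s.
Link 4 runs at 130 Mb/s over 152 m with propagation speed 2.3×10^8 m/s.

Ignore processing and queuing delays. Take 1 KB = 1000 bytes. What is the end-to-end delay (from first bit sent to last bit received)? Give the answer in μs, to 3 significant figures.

L = 57600 bits.
Transmission delays (L/R per hop): 10.1053, 80, 1.46939, 443.077 μs; sum = 534.652 μs.
Propagation delays (d/s per hop): 26108.4, 0.282051, 0.927835, 0.66087 μs; sum = 26110.2 μs.
End-to-end = 26600 μs.

26600 μs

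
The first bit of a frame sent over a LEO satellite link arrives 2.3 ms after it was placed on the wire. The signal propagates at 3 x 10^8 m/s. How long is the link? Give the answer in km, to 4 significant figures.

690.0 km

d = s × t_prop = 300000000 × 0.0023 = 690.0 km.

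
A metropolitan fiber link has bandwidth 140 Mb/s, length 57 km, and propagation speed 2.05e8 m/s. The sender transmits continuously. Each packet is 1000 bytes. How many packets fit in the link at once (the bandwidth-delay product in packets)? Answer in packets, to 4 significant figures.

Propagation delay = 57000 / 2.05e+08 = 0.000278049 s.
BDP = R × t_prop = 140000000 × 0.000278049 = 38926.8 bits.
In packets of 8000 bits: 4.866 packets.

4.866 packets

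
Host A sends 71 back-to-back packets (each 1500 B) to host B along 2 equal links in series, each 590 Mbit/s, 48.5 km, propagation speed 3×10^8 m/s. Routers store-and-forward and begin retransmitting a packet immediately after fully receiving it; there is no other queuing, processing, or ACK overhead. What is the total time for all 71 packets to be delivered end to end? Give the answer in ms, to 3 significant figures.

1.79 ms

Per-hop transmission t_tx = L/R = 12000/590000000 = 0.020339 ms.
Per-hop propagation t_prop = 48500/300000000 = 0.161667 ms.
Pipeline fill: first packet needs 2·t_tx to clear all hops; remaining 70 packets each add one t_tx.
Total = (2+71-1)·t_tx + 2·t_prop = 72·0.020339 + 2·0.161667 = 1.79 ms.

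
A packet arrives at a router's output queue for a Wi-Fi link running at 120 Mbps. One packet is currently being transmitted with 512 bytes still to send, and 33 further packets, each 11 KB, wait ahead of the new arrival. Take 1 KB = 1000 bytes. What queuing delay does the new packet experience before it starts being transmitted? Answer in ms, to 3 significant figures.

Each queued packet: L/R = 88000/120000000 = 0.733333 ms.
33 queued → 24.2 ms.
Plus remaining 4096 bits of current packet: 0.0341333 ms.
Queuing delay = 24.2 ms.

24.2 ms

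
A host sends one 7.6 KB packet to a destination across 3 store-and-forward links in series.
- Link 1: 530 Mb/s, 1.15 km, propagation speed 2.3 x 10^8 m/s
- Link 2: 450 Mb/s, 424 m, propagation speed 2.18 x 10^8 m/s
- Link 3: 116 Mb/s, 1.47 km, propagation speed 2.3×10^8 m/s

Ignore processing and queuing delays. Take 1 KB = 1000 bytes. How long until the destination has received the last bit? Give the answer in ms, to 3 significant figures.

L = 60800 bits.
Transmission delays (L/R per hop): 0.114717, 0.135111, 0.524138 ms; sum = 0.773966 ms.
Propagation delays (d/s per hop): 0.005, 0.00194495, 0.0063913 ms; sum = 0.0133363 ms.
End-to-end = 0.787 ms.

0.787 ms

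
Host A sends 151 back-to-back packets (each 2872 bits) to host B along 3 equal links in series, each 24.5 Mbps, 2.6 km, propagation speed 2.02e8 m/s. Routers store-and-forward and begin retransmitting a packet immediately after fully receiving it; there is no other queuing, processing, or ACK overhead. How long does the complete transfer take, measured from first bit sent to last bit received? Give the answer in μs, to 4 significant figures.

Per-hop transmission t_tx = L/R = 2872/24500000 = 117.224 μs.
Per-hop propagation t_prop = 2600/202000000 = 12.8713 μs.
Pipeline fill: first packet needs 3·t_tx to clear all hops; remaining 150 packets each add one t_tx.
Total = (3+151-1)·t_tx + 3·t_prop = 153·117.224 + 3·12.8713 = 17970 μs.

17970 μs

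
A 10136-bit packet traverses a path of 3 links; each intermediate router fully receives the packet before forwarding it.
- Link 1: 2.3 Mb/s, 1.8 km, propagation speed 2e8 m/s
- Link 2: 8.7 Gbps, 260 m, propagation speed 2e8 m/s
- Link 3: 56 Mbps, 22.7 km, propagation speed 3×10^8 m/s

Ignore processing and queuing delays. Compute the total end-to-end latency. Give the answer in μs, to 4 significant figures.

4675 μs

Transmission delays (L/R per hop): 4406.96, 1.16506, 181 μs; sum = 4589.12 μs.
Propagation delays (d/s per hop): 9, 1.3, 75.6667 μs; sum = 85.9667 μs.
End-to-end = 4675 μs.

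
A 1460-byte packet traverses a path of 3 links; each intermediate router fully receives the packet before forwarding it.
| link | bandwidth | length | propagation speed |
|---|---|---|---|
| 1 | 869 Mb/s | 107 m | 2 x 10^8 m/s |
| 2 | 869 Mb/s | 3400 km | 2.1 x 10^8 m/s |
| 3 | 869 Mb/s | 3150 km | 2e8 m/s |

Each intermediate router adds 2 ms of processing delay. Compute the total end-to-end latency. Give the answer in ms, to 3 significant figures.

36.0 ms

L = 1460 × 8 = 11680 bits.
Transmission delay per hop = L/R = 11680/869000000 = 0.0134407 ms; 3 hops → 0.0403222 ms.
Propagation delays (d/s per hop): 0.000535, 16.1905, 15.75 ms; sum = 31.941 ms.
Processing at 2 router(s): 2 × 2 ms = 4 ms.
End-to-end = 36.0 ms.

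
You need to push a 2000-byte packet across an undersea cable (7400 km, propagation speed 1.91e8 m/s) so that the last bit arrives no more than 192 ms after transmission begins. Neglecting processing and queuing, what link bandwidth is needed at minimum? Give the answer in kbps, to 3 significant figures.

L = 16000 bits.
Propagation delay = 7400000 / 191000000 = 38.7435 ms.
Transmission budget = 192 − 38.7435 = 153.257 ms.
R ≥ L / t_tx = 16000 bits / 0.153257 s = 104 kbps.

104 kbps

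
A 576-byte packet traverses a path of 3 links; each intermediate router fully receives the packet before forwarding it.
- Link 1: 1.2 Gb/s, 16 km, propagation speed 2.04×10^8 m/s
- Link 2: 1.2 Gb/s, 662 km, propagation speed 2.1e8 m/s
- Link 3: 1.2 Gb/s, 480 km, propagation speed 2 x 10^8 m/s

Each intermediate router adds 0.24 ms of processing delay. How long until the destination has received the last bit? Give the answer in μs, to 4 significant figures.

6122 μs

L = 576 × 8 = 4608 bits.
Transmission delay per hop = L/R = 4608/1200000000 = 3.84 μs; 3 hops → 11.52 μs.
Propagation delays (d/s per hop): 78.4314, 3152.38, 2400 μs; sum = 5630.81 μs.
Processing at 2 router(s): 2 × 0.24 ms = 480 μs.
End-to-end = 6122 μs.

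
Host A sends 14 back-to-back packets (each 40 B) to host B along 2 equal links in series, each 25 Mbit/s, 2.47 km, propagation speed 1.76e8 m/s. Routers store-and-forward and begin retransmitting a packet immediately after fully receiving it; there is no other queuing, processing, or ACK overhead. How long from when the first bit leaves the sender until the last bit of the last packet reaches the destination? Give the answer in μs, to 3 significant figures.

Per-hop transmission t_tx = L/R = 320/25000000 = 12.8 μs.
Per-hop propagation t_prop = 2470/176000000 = 14.0341 μs.
Pipeline fill: first packet needs 2·t_tx to clear all hops; remaining 13 packets each add one t_tx.
Total = (2+14-1)·t_tx + 2·t_prop = 15·12.8 + 2·14.0341 = 220 μs.

220 μs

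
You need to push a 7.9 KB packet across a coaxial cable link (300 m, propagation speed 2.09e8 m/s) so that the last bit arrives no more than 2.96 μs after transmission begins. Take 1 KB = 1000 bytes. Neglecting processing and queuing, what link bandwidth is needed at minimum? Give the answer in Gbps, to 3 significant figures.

41.5 Gbps

L = 63200 bits.
Propagation delay = 300 / 209000000 = 1.43541 μs.
Transmission budget = 2.96 − 1.43541 = 1.52459 μs.
R ≥ L / t_tx = 63200 bits / 1.52459e-06 s = 41.5 Gbps.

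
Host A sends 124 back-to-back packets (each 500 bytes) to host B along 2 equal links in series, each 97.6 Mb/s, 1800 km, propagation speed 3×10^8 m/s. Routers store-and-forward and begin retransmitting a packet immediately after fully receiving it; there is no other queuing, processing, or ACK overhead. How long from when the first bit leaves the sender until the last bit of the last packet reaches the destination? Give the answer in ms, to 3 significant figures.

17.1 ms

Per-hop transmission t_tx = L/R = 4000/97600000 = 0.0409836 ms.
Per-hop propagation t_prop = 1800000/300000000 = 6 ms.
Pipeline fill: first packet needs 2·t_tx to clear all hops; remaining 123 packets each add one t_tx.
Total = (2+124-1)·t_tx + 2·t_prop = 125·0.0409836 + 2·6 = 17.1 ms.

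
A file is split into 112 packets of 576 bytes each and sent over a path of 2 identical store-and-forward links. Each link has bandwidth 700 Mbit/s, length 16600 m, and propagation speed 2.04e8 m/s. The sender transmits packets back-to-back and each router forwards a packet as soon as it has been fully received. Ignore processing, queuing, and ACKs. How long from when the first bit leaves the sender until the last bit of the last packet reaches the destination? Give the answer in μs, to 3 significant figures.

907 μs

Per-hop transmission t_tx = L/R = 4608/700000000 = 6.58286 μs.
Per-hop propagation t_prop = 16600/204000000 = 81.3725 μs.
Pipeline fill: first packet needs 2·t_tx to clear all hops; remaining 111 packets each add one t_tx.
Total = (2+112-1)·t_tx + 2·t_prop = 113·6.58286 + 2·81.3725 = 907 μs.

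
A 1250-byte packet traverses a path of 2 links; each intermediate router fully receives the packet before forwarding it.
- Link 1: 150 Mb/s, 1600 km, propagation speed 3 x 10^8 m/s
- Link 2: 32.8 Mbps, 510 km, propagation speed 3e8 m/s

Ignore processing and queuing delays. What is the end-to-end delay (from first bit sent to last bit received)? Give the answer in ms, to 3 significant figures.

7.40 ms

L = 1250 × 8 = 10000 bits.
Transmission delays (L/R per hop): 0.0666667, 0.304878 ms; sum = 0.371545 ms.
Propagation delays (d/s per hop): 5.33333, 1.7 ms; sum = 7.03333 ms.
End-to-end = 7.40 ms.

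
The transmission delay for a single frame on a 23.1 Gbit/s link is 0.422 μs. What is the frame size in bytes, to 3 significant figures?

1220 bytes

L = R × t_tx = 23100000000 b/s × 4.22e-07 s = 9748.2 bits.
In bytes: 9748.2 / 8 = 1220 bytes.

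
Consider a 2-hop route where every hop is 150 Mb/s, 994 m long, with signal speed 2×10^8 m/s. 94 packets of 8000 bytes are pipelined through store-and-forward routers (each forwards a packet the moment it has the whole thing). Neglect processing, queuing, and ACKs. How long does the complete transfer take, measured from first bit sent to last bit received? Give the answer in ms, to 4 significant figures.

40.54 ms

Per-hop transmission t_tx = L/R = 64000/150000000 = 0.426667 ms.
Per-hop propagation t_prop = 994/200000000 = 0.00497 ms.
Pipeline fill: first packet needs 2·t_tx to clear all hops; remaining 93 packets each add one t_tx.
Total = (2+94-1)·t_tx + 2·t_prop = 95·0.426667 + 2·0.00497 = 40.54 ms.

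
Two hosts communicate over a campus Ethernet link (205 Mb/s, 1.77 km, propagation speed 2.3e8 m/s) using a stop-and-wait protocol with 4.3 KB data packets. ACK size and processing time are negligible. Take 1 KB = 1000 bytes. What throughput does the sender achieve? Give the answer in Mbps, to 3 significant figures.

188 Mbps

t_tx = L/R = 34400/205000000 = 0.000167805 s.
t_prop = 1770/2.3e+08 = 7.69565e-06 s; RTT = 1.53913e-05 s.
Cycle = t_tx + RTT = 0.000183196 s.
Throughput = L / cycle = 34400 / 0.000183196 = 188 Mbps.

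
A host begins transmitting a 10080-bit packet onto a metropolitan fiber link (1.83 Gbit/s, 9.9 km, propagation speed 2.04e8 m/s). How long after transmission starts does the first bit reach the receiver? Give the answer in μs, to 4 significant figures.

First bit experiences only propagation delay: d/s = 9900/204000000 = 48.53 μs.

48.53 μs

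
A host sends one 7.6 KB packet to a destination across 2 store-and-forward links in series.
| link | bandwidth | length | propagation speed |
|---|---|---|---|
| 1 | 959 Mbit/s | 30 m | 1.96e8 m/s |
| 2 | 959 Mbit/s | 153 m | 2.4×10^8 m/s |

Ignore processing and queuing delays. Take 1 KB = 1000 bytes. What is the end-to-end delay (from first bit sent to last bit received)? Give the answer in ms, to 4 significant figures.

0.1276 ms

L = 60800 bits.
Transmission delay per hop = L/R = 60800/959000000 = 0.0633994 ms; 2 hops → 0.126799 ms.
Propagation delays (d/s per hop): 0.000153061, 0.0006375 ms; sum = 0.000790561 ms.
End-to-end = 0.1276 ms.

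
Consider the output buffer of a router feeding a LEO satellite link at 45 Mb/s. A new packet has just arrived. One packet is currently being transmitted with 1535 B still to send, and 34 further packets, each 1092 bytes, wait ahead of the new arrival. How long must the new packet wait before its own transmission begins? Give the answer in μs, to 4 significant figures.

6873 μs

Each queued packet: L/R = 8736/45000000 = 194.133 μs.
34 queued → 6600.53 μs.
Plus remaining 12280 bits of current packet: 272.889 μs.
Queuing delay = 6873 μs.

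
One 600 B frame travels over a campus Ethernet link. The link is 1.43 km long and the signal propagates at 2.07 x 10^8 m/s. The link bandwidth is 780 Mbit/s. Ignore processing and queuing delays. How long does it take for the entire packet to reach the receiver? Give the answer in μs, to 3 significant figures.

L = 600 × 8 = 4800 bits.
Transmission delay = L/R = 4800 / 780000000 = 6.15385 μs.
Propagation delay = d/s = 1430 m / 2.07e+08 m/s = 6.90821 μs.
Total = 13.1 μs.

13.1 μs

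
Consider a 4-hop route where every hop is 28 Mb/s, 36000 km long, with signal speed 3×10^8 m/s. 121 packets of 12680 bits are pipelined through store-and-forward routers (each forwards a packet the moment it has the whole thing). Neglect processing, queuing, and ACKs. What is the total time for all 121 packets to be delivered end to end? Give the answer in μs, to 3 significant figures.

536000 μs

Per-hop transmission t_tx = L/R = 12680/28000000 = 452.857 μs.
Per-hop propagation t_prop = 36000000/300000000 = 120000 μs.
Pipeline fill: first packet needs 4·t_tx to clear all hops; remaining 120 packets each add one t_tx.
Total = (4+121-1)·t_tx + 4·t_prop = 124·452.857 + 4·120000 = 536000 μs.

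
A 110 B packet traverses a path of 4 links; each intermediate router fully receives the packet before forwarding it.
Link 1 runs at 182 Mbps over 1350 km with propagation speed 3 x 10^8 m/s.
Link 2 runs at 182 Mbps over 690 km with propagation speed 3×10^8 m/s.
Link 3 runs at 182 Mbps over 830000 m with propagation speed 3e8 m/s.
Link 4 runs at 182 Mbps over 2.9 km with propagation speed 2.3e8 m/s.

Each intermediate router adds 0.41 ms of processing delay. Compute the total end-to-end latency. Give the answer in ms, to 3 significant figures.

L = 110 × 8 = 880 bits.
Transmission delay per hop = L/R = 880/182000000 = 0.00483516 ms; 4 hops → 0.0193407 ms.
Propagation delays (d/s per hop): 4.5, 2.3, 2.76667, 0.0126087 ms; sum = 9.57928 ms.
Processing at 3 router(s): 3 × 0.41 ms = 1.23 ms.
End-to-end = 10.8 ms.

10.8 ms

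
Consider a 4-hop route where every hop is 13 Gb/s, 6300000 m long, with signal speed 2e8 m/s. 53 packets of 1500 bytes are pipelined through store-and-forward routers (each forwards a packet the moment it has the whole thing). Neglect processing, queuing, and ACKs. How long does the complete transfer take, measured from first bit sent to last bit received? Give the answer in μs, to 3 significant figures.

126000 μs

Per-hop transmission t_tx = L/R = 12000/13000000000 = 0.923077 μs.
Per-hop propagation t_prop = 6300000/200000000 = 31500 μs.
Pipeline fill: first packet needs 4·t_tx to clear all hops; remaining 52 packets each add one t_tx.
Total = (4+53-1)·t_tx + 4·t_prop = 56·0.923077 + 4·31500 = 126000 μs.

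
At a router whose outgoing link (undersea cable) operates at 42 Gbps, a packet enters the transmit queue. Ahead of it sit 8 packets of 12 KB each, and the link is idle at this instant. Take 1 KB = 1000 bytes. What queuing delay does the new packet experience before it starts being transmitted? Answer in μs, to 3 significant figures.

18.3 μs

Each queued packet: L/R = 96000/42000000000 = 2.28571 μs.
8 queued → 18.2857 μs.
Queuing delay = 18.3 μs.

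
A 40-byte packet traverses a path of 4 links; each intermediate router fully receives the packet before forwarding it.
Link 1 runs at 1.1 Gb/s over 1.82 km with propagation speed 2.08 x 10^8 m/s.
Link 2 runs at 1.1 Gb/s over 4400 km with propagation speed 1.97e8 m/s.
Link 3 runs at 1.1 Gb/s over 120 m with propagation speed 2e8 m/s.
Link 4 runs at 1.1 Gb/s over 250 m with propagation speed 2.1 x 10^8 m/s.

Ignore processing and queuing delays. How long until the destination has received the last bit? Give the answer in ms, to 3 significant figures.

L = 40 × 8 = 320 bits.
Transmission delay per hop = L/R = 320/1100000000 = 0.000290909 ms; 4 hops → 0.00116364 ms.
Propagation delays (d/s per hop): 0.00875, 22.335, 0.0006, 0.00119048 ms; sum = 22.3456 ms.
End-to-end = 22.3 ms.

22.3 ms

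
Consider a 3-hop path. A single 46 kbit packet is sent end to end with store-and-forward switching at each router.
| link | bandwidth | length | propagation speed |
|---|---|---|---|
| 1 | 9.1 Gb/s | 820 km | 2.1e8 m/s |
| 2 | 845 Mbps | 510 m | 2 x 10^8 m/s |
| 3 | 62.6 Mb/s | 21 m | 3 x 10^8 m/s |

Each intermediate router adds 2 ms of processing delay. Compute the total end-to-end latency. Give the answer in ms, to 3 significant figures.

L = 46000 bits.
Transmission delays (L/R per hop): 0.00505495, 0.0544379, 0.734824 ms; sum = 0.794317 ms.
Propagation delays (d/s per hop): 3.90476, 0.00255, 7e-05 ms; sum = 3.90738 ms.
Processing at 2 router(s): 2 × 2 ms = 4 ms.
End-to-end = 8.70 ms.

8.70 ms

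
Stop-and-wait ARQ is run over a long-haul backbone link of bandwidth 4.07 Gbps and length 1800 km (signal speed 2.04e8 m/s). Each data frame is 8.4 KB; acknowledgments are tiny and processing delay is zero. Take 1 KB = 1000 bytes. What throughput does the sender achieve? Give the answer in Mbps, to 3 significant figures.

t_tx = L/R = 67200/4.07e+09 = 1.65111e-05 s.
t_prop = 1800000/204000000 = 0.00882353 s; RTT = 0.0176471 s.
Cycle = t_tx + RTT = 0.0176636 s.
Throughput = L / cycle = 67200 / 0.0176636 = 3.80 Mbps.

3.80 Mbps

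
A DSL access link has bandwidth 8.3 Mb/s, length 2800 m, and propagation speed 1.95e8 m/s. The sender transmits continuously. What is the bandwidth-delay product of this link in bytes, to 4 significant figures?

Propagation delay = 2800 / 195000000 = 1.4359e-05 s.
BDP = R × t_prop = 8.3e+06 × 1.4359e-05 = 119.179 bits.
In bytes: 119.179/8 = 14.90 bytes.

14.90 bytes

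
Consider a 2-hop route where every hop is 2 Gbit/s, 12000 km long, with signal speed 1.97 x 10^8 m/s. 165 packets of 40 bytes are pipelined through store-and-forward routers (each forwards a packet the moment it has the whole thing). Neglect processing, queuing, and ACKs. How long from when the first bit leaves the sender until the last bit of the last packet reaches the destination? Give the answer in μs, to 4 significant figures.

121900 μs

Per-hop transmission t_tx = L/R = 320/2000000000 = 0.16 μs.
Per-hop propagation t_prop = 12000000/197000000 = 60913.7 μs.
Pipeline fill: first packet needs 2·t_tx to clear all hops; remaining 164 packets each add one t_tx.
Total = (2+165-1)·t_tx + 2·t_prop = 166·0.16 + 2·60913.7 = 121900 μs.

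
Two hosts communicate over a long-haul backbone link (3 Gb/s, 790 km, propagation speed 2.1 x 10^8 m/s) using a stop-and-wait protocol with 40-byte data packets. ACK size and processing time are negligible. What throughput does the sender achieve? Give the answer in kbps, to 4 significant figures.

t_tx = L/R = 320/3000000000 = 1.06667e-07 s.
t_prop = 790000/210000000 = 0.0037619 s; RTT = 0.00752381 s.
Cycle = t_tx + RTT = 0.00752392 s.
Throughput = L / cycle = 320 / 0.00752392 = 42.53 kbps.

42.53 kbps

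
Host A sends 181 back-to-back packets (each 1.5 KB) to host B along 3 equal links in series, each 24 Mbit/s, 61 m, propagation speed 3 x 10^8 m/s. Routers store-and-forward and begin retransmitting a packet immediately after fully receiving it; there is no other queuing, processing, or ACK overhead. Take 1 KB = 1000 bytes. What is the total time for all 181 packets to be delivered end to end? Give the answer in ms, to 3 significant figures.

Per-hop transmission t_tx = L/R = 12000/24000000 = 0.5 ms.
Per-hop propagation t_prop = 61/300000000 = 0.000203333 ms.
Pipeline fill: first packet needs 3·t_tx to clear all hops; remaining 180 packets each add one t_tx.
Total = (3+181-1)·t_tx + 3·t_prop = 183·0.5 + 3·0.000203333 = 91.5 ms.

91.5 ms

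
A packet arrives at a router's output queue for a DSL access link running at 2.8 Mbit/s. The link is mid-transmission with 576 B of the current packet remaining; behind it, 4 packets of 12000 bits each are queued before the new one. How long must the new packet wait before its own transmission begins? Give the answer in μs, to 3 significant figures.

Each queued packet: L/R = 12000/2800000 = 4285.71 μs.
4 queued → 17142.9 μs.
Plus remaining 4608 bits of current packet: 1645.71 μs.
Queuing delay = 18800 μs.

18800 μs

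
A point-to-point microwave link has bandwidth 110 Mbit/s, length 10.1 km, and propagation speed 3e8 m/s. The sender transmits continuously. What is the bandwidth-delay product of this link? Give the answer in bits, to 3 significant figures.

Propagation delay = 10100 / 300000000 = 3.36667e-05 s.
BDP = R × t_prop = 110000000 × 3.36667e-05 = 3703.33 bits.

3700 bits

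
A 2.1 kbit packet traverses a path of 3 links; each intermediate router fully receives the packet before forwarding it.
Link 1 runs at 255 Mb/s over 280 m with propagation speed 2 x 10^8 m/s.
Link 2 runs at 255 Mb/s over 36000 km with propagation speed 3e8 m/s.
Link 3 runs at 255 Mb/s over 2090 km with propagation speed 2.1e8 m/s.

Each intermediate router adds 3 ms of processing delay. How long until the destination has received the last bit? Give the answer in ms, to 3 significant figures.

136 ms

L = 2100 bits.
Transmission delay per hop = L/R = 2100/255000000 = 0.00823529 ms; 3 hops → 0.0247059 ms.
Propagation delays (d/s per hop): 0.0014, 120, 9.95238 ms; sum = 129.954 ms.
Processing at 2 router(s): 2 × 3 ms = 6 ms.
End-to-end = 136 ms.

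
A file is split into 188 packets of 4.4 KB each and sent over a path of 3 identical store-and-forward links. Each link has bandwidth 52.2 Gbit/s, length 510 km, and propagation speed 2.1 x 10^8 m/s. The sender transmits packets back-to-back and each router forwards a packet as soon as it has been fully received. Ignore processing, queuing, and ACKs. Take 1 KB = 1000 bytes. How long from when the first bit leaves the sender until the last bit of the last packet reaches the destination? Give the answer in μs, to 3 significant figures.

Per-hop transmission t_tx = L/R = 35200/52200000000 = 0.67433 μs.
Per-hop propagation t_prop = 510000/210000000 = 2428.57 μs.
Pipeline fill: first packet needs 3·t_tx to clear all hops; remaining 187 packets each add one t_tx.
Total = (3+188-1)·t_tx + 3·t_prop = 190·0.67433 + 3·2428.57 = 7410 μs.

7410 μs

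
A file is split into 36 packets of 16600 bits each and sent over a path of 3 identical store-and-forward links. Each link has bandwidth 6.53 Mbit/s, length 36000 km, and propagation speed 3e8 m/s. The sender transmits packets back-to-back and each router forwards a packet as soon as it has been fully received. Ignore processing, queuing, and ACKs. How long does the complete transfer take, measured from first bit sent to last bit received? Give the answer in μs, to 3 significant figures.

457000 μs

Per-hop transmission t_tx = L/R = 16600/6530000 = 2542.11 μs.
Per-hop propagation t_prop = 36000000/300000000 = 120000 μs.
Pipeline fill: first packet needs 3·t_tx to clear all hops; remaining 35 packets each add one t_tx.
Total = (3+36-1)·t_tx + 3·t_prop = 38·2542.11 + 3·120000 = 457000 μs.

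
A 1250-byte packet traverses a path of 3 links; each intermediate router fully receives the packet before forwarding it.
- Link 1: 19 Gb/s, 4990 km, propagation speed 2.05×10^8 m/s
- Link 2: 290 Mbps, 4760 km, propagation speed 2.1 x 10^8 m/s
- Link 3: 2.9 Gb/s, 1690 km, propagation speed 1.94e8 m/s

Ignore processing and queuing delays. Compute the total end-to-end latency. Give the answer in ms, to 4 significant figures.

L = 1250 × 8 = 10000 bits.
Transmission delays (L/R per hop): 0.000526316, 0.0344828, 0.00344828 ms; sum = 0.0384574 ms.
Propagation delays (d/s per hop): 24.3415, 22.6667, 8.71134 ms; sum = 55.7195 ms.
End-to-end = 55.76 ms.

55.76 ms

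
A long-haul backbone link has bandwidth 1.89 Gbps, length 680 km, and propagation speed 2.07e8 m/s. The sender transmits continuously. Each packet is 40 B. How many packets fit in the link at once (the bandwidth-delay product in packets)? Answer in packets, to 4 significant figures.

Propagation delay = 680000 / 2.07e+08 = 0.00328502 s.
BDP = R × t_prop = 1890000000 × 0.00328502 = 6208700 bits.
In packets of 320 bits: 19400 packets.

19400 packets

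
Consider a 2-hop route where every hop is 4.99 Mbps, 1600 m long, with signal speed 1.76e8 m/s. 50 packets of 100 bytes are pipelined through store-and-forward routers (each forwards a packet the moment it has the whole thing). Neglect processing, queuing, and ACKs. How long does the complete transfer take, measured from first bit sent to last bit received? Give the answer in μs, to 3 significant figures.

Per-hop transmission t_tx = L/R = 800/4990000 = 160.321 μs.
Per-hop propagation t_prop = 1600/176000000 = 9.09091 μs.
Pipeline fill: first packet needs 2·t_tx to clear all hops; remaining 49 packets each add one t_tx.
Total = (2+50-1)·t_tx + 2·t_prop = 51·160.321 + 2·9.09091 = 8190 μs.

8190 μs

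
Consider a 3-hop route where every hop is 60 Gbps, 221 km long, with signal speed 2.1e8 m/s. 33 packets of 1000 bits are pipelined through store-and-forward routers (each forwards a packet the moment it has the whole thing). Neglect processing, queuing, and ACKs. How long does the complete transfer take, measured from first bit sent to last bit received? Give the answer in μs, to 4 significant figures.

3158 μs

Per-hop transmission t_tx = L/R = 1000/60000000000 = 0.0166667 μs.
Per-hop propagation t_prop = 221000/210000000 = 1052.38 μs.
Pipeline fill: first packet needs 3·t_tx to clear all hops; remaining 32 packets each add one t_tx.
Total = (3+33-1)·t_tx + 3·t_prop = 35·0.0166667 + 3·1052.38 = 3158 μs.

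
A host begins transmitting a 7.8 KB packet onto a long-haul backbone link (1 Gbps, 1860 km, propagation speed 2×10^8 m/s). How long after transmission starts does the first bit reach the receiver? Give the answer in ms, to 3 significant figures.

First bit experiences only propagation delay: d/s = 1860000/200000000 = 9.30 ms.

9.30 ms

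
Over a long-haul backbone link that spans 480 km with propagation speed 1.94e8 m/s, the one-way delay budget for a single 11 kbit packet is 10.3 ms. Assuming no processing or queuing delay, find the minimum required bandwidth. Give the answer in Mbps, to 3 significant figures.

Propagation delay = 480000 / 194000000 = 2.47423 ms.
Transmission budget = 10.3 − 2.47423 = 7.82577 ms.
R ≥ L / t_tx = 11000 bits / 0.00782577 s = 1.41 Mbps.

1.41 Mbps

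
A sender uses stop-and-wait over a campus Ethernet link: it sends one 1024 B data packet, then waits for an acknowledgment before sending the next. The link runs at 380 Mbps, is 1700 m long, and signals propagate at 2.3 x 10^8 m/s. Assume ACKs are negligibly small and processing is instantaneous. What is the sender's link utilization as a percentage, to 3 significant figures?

59.3 %

t_tx = L/R = 8192/380000000 = 2.15579e-05 s.
t_prop = 1700/2.3e+08 = 7.3913e-06 s; RTT = 1.47826e-05 s.
Cycle = t_tx + RTT = 3.63405e-05 s.
Utilization = t_tx / cycle = 2.15579e-05/3.63405e-05 = 59.3 %.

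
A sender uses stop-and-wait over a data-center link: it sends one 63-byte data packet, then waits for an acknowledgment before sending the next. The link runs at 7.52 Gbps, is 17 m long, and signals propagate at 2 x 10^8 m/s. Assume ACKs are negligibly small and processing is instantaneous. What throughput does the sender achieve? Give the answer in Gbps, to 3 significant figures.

2.13 Gbps

t_tx = L/R = 504/7520000000 = 6.70213e-08 s.
t_prop = 17/200000000 = 8.5e-08 s; RTT = 1.7e-07 s.
Cycle = t_tx + RTT = 2.37021e-07 s.
Throughput = L / cycle = 504 / 2.37021e-07 = 2.13 Gbps.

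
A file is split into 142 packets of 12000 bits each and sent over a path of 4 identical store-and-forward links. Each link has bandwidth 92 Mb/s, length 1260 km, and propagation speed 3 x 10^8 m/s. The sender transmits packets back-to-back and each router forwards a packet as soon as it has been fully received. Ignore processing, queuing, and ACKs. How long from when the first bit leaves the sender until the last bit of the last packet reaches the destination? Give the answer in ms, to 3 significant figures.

35.7 ms

Per-hop transmission t_tx = L/R = 12000/92000000 = 0.130435 ms.
Per-hop propagation t_prop = 1260000/300000000 = 4.2 ms.
Pipeline fill: first packet needs 4·t_tx to clear all hops; remaining 141 packets each add one t_tx.
Total = (4+142-1)·t_tx + 4·t_prop = 145·0.130435 + 4·4.2 = 35.7 ms.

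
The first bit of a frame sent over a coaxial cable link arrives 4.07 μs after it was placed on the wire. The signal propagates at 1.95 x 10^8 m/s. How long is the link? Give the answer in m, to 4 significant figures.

793.7 m

d = s × t_prop = 195000000 × 4.07e-06 = 793.7 m.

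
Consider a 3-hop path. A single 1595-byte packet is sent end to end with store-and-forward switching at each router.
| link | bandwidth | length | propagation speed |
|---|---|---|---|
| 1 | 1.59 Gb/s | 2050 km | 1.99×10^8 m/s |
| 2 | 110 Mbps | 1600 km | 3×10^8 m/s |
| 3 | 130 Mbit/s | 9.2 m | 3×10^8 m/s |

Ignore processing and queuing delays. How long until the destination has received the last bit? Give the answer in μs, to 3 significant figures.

15900 μs

L = 1595 × 8 = 12760 bits.
Transmission delays (L/R per hop): 8.02516, 116, 98.1538 μs; sum = 222.179 μs.
Propagation delays (d/s per hop): 10301.5, 5333.33, 0.0306667 μs; sum = 15634.9 μs.
End-to-end = 15900 μs.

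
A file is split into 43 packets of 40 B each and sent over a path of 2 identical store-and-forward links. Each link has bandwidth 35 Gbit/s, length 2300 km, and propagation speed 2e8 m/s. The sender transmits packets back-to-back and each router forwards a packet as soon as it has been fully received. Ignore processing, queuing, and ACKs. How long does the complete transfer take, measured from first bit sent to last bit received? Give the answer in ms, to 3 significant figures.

23.0 ms

Per-hop transmission t_tx = L/R = 320/35000000000 = 9.14286e-06 ms.
Per-hop propagation t_prop = 2300000/200000000 = 11.5 ms.
Pipeline fill: first packet needs 2·t_tx to clear all hops; remaining 42 packets each add one t_tx.
Total = (2+43-1)·t_tx + 2·t_prop = 44·9.14286e-06 + 2·11.5 = 23.0 ms.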